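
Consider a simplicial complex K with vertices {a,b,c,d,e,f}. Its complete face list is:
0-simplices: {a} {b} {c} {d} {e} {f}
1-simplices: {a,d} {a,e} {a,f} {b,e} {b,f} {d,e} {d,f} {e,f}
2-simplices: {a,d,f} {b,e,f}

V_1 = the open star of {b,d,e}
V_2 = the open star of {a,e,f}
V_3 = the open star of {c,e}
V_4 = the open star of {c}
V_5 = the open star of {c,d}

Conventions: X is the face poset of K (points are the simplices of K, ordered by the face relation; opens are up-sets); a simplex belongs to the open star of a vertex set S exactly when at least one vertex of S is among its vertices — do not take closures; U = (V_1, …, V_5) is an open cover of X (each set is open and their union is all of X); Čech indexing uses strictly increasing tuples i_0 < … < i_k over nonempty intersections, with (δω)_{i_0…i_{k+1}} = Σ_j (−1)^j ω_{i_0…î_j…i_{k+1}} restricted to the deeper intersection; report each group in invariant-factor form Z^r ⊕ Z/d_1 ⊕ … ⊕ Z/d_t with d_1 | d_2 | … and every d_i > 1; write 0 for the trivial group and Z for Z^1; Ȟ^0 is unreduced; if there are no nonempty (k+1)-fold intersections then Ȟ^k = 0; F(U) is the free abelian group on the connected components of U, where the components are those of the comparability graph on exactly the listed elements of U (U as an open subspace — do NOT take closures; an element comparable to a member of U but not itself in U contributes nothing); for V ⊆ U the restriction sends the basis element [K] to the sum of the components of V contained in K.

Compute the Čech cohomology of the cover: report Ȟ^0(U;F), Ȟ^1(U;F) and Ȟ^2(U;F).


Ȟ^0 = Z^2,  Ȟ^1 = Z,  Ȟ^2 = 0

intersection data:
  V1={{b},{d},{e},{a,d},{a,e},{b,e},{b,f},{d,e},{d,f},{e,f},{a,d,f},{b,e,f}} V2={{a},{e},{f},{a,d},{a,e},{a,f},{b,e},{b,f},{d,e},{d,f},{e,f},{a,d,f},{b,e,f}} V3={{c},{e},{a,e},{b,e},{d,e},{e,f},{b,e,f}} V4={{c}} V5={{c},{d},{a,d},{d,e},{d,f},{a,d,f}}
  V12={{e},{a,d},{a,e},{b,e},{b,f},{d,e},{d,f},{e,f},{a,d,f},{b,e,f}} V13={{e},{a,e},{b,e},{d,e},{e,f},{b,e,f}} V15={{d},{a,d},{d,e},{d,f},{a,d,f}} V23={{e},{a,e},{b,e},{d,e},{e,f},{b,e,f}} V25={{a,d},{d,e},{d,f},{a,d,f}} V34={{c}} V35={{c},{d,e}} V45={{c}}
  V123={{e},{a,e},{b,e},{d,e},{e,f},{b,e,f}} V125={{a,d},{d,e},{d,f},{a,d,f}} V135={{d,e}} V235={{d,e}} V345={{c}}
  V1235={{d,e}}
components per intersection:
  V1: {{b},{d},{e},{a,d},{a,e},{b,e},{b,f},{d,e},{d,f},{e,f},{a,d,f},{b,e,f}}
  V2: {{a},{e},{f},{a,d},{a,e},{a,f},{b,e},{b,f},{d,e},{d,f},{e,f},{a,d,f},{b,e,f}}
  V3: {{c}} {{e},{a,e},{b,e},{d,e},{e,f},{b,e,f}}
  V4: {{c}}
  V5: {{c}} {{d},{a,d},{d,e},{d,f},{a,d,f}}
  V12: {{e},{a,e},{b,e},{b,f},{d,e},{e,f},{b,e,f}} {{a,d},{d,f},{a,d,f}}
  V13: {{e},{a,e},{b,e},{d,e},{e,f},{b,e,f}}
  V15: {{d},{a,d},{d,e},{d,f},{a,d,f}}
  V23: {{e},{a,e},{b,e},{d,e},{e,f},{b,e,f}}
  V25: {{a,d},{d,f},{a,d,f}} {{d,e}}
  V34: {{c}}
  V35: {{c}} {{d,e}}
  V45: {{c}}
  V123: {{e},{a,e},{b,e},{d,e},{e,f},{b,e,f}}
  V125: {{a,d},{d,f},{a,d,f}} {{d,e}}
  V135: {{d,e}}
  V235: {{d,e}}
  V345: {{c}}
  V1235: {{d,e}}
C dims 7,11,6,1; δ0: rk 5, SNF 1^5; δ1: rk 5, SNF 1^5; δ2: rk 1, SNF 1^1
Ȟ^0 = (7 − 5) − 0 = 2, so Ȟ^0 ≅ Z^2
Ȟ^1 = (11 − 5) − 5 = 1, so Ȟ^1 ≅ Z
Ȟ^2 = (6 − 1) − 5 = 0, so Ȟ^2 ≅ 0


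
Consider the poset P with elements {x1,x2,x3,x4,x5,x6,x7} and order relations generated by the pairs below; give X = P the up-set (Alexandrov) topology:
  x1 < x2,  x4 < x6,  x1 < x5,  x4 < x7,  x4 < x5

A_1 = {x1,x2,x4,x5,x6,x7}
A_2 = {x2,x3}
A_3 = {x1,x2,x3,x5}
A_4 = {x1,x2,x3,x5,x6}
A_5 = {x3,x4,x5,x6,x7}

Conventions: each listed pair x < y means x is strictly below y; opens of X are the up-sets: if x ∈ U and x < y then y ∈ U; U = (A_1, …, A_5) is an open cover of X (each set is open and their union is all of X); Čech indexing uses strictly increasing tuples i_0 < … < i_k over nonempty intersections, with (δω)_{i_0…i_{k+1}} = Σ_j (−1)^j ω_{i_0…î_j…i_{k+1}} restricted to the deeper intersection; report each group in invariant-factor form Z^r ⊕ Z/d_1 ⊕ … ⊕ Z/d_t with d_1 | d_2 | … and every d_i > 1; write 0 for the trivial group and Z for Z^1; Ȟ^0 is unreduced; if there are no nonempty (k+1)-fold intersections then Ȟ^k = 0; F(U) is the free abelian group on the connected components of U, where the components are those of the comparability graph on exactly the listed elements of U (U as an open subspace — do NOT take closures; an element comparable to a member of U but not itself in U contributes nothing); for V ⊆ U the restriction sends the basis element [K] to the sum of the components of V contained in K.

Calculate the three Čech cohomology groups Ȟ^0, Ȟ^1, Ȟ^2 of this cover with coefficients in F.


cover nerve:
  A12={x2} A13={x1,x2,x5} A14={x1,x2,x5,x6} A15={x4,x5,x6,x7} A23={x2,x3} A24={x2,x3} A25={x3} A34={x1,x2,x3,x5} A35={x3,x5} A45={x3,x5,x6}
  A123={x2} A124={x2} A134={x1,x2,x5} A135={x5} A145={x5,x6} A234={x2,x3} A235={x3} A245={x3} A345={x3,x5}
  A1234={x2} A1345={x5} A2345={x3}
components per intersection:
  A1: {x1,x2,x4,x5,x6,x7}
  A2: {x2} {x3}
  A3: {x1,x2,x5} {x3}
  A4: {x1,x2,x5} {x3} {x6}
  A5: {x3} {x4,x5,x6,x7}
  A12: {x2}
  A13: {x1,x2,x5}
  A14: {x1,x2,x5} {x6}
  A15: {x4,x5,x6,x7}
  A23: {x2} {x3}
  A24: {x2} {x3}
  A25: {x3}
  A34: {x1,x2,x5} {x3}
  A35: {x3} {x5}
  A45: {x3} {x5} {x6}
  A123: {x2}
  A124: {x2}
  A134: {x1,x2,x5}
  A135: {x5}
  A145: {x5} {x6}
  A234: {x2} {x3}
  A235: {x3}
  A245: {x3}
  A345: {x3} {x5}
  A1234: {x2}
  A1345: {x5}
  A2345: {x3}
C dims 10,17,12,3; δ0: rk 8, SNF 1^8; δ1: rk 9, SNF 1^9; δ2: rk 3, SNF 1^3
Ȟ^0: (10−8)−0=2 ⇒ Z^2
Ȟ^1: (17−9)−8=0 ⇒ 0
Ȟ^2: (12−3)−9=0 ⇒ 0

Ȟ^0(U;F) ≅ Z^2, Ȟ^1(U;F) ≅ 0 and Ȟ^2(U;F) ≅ 0


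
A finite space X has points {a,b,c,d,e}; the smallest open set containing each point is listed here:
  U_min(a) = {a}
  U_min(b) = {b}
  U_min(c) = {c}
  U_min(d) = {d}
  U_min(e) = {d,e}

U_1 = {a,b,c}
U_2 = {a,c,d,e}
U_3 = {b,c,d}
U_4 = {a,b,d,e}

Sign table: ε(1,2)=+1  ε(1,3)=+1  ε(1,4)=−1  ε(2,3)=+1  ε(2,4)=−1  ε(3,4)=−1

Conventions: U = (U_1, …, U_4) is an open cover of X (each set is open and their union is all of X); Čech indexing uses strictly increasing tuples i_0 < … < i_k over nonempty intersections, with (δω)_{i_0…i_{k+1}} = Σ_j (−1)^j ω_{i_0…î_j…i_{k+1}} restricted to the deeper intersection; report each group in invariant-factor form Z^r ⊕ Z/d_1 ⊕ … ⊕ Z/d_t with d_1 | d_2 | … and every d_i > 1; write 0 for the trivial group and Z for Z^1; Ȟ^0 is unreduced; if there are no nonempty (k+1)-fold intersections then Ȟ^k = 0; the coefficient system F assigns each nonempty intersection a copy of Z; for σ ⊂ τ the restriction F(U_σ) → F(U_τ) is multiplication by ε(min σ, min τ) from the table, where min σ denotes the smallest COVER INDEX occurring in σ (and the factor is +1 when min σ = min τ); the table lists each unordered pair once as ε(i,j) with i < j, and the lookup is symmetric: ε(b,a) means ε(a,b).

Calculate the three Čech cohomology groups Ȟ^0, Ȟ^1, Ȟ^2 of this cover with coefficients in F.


Ȟ^0(U;F) ≅ Z,  Ȟ^1(U;F) ≅ 0,  Ȟ^2(U;F) ≅ Z

nerve simplices:
  U12={a,c} U13={b,c} U14={a,b} U23={c,d} U24={a,d,e} U34={b,d}
  U123={c} U124={a} U134={b} U234={d}
C dims 4,6,4; δ0: rk 3, SNF 1^3; δ1: rk 3, SNF 1^3
degree 0: 4−3−0 = 1 → Ȟ^0 ≅ Z
degree 1: 6−3−3 = 0 → Ȟ^1 ≅ 0
degree 2: 4−0−3 = 1 → Ȟ^2 ≅ Z


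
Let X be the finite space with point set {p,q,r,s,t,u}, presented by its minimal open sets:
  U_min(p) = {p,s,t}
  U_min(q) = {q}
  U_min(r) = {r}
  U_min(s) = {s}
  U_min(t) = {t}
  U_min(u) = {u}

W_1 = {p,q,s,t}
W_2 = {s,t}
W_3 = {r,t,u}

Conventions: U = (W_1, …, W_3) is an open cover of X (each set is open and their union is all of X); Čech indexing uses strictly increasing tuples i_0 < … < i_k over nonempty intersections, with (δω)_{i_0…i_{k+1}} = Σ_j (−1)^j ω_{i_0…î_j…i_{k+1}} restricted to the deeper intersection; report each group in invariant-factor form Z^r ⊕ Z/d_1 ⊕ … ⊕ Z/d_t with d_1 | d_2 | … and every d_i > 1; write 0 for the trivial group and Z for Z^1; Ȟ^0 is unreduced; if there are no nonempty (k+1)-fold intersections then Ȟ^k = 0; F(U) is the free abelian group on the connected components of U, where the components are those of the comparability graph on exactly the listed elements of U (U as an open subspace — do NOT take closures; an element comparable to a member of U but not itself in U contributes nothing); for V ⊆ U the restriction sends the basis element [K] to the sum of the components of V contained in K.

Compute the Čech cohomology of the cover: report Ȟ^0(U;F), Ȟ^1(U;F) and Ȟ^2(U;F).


nerve simplices:
  W12={s,t} W13={t} W23={t}
  W123={t}
components per intersection:
  W1: {p,s,t} {q}
  W2: {s} {t}
  W3: {r} {t} {u}
  W12: {s} {t}
  W13: {t}
  W23: {t}
  W123: {t}
C dims 7,4,1; δ0: rk 3, SNF 1^3; δ1: rk 1, SNF 1^1
degree 0: 7−3−0 = 4 → Ȟ^0 ≅ Z^4
degree 1: 4−1−3 = 0 → Ȟ^1 ≅ 0
degree 2: 1−0−1 = 0 → Ȟ^2 ≅ 0

Ȟ^0 = Z^4; Ȟ^1 = 0; Ȟ^2 = 0


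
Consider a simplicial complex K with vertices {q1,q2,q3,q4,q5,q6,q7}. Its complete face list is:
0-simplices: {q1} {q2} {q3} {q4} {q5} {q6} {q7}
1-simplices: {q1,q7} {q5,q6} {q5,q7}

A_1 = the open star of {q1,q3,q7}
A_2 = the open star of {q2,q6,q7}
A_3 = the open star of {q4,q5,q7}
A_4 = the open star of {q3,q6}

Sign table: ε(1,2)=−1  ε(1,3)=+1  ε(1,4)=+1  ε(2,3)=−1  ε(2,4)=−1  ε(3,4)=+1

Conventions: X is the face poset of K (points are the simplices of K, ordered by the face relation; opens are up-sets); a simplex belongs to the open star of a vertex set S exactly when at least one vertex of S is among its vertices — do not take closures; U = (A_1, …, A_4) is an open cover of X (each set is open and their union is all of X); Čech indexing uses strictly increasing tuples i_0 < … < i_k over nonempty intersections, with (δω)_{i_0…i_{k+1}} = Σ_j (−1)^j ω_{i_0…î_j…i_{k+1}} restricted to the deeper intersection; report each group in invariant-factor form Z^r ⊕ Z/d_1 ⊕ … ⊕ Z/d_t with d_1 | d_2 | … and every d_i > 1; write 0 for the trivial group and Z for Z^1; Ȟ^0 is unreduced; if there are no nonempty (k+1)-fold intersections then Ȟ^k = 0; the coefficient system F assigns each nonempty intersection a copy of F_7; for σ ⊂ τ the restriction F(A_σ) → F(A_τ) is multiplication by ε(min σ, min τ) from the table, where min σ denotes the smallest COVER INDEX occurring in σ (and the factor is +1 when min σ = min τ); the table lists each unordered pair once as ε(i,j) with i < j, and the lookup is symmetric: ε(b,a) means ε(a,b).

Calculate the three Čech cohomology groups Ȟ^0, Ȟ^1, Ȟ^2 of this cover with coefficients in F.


Ȟ^0 ≅ Z/7, Ȟ^1 ≅ Z/7 and Ȟ^2 ≅ 0

nerve simplices:
  A1={{q1},{q3},{q7},{q1,q7},{q5,q7}} A2={{q2},{q6},{q7},{q1,q7},{q5,q6},{q5,q7}} A3={{q4},{q5},{q7},{q1,q7},{q5,q6},{q5,q7}} A4={{q3},{q6},{q5,q6}}
  A12={{q7},{q1,q7},{q5,q7}} A13={{q7},{q1,q7},{q5,q7}} A14={{q3}} A23={{q7},{q1,q7},{q5,q6},{q5,q7}} A24={{q6},{q5,q6}} A34={{q5,q6}}
  A123={{q7},{q1,q7},{q5,q7}} A234={{q5,q6}}
C dims 4,6,2; δ0: rk_F7 3; δ1: rk_F7 2
degree 0: 4−3−0 = 1 → Ȟ^0 ≅ Z/7
degree 1: 6−2−3 = 1 → Ȟ^1 ≅ Z/7
degree 2: 2−0−2 = 0 → Ȟ^2 ≅ 0


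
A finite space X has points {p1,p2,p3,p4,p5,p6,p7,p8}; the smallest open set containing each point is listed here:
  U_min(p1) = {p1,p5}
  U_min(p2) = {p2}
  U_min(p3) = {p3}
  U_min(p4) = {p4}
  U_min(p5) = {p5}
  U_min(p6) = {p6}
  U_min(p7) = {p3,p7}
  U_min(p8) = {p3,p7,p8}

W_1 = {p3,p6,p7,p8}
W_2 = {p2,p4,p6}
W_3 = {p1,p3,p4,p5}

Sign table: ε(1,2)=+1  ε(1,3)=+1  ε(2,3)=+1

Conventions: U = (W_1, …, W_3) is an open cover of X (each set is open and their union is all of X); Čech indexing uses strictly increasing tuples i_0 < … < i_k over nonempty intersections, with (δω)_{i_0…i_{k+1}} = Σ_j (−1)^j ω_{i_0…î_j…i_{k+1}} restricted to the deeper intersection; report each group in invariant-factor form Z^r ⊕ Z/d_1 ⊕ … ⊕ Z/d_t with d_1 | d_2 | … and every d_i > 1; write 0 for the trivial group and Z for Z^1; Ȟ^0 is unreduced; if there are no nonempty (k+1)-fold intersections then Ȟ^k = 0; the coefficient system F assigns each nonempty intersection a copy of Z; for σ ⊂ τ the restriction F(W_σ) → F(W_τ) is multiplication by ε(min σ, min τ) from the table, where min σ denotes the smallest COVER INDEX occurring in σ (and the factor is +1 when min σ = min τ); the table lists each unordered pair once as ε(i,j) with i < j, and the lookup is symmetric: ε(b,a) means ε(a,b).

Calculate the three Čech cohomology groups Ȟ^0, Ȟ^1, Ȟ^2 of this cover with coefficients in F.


Ȟ^0(U;F) ≅ Z; Ȟ^1(U;F) ≅ Z; Ȟ^2(U;F) ≅ 0

nonempty overlaps:
  W12={p6} W13={p3} W23={p4}
C dims 3,3; δ0: rk 2, SNF 1^2
degree 0: 3−2−0 = 1 → Ȟ^0 ≅ Z
degree 1: 3−0−2 = 1 → Ȟ^1 ≅ Z
degree 2: 0−0−0 = 0 → Ȟ^2 ≅ 0


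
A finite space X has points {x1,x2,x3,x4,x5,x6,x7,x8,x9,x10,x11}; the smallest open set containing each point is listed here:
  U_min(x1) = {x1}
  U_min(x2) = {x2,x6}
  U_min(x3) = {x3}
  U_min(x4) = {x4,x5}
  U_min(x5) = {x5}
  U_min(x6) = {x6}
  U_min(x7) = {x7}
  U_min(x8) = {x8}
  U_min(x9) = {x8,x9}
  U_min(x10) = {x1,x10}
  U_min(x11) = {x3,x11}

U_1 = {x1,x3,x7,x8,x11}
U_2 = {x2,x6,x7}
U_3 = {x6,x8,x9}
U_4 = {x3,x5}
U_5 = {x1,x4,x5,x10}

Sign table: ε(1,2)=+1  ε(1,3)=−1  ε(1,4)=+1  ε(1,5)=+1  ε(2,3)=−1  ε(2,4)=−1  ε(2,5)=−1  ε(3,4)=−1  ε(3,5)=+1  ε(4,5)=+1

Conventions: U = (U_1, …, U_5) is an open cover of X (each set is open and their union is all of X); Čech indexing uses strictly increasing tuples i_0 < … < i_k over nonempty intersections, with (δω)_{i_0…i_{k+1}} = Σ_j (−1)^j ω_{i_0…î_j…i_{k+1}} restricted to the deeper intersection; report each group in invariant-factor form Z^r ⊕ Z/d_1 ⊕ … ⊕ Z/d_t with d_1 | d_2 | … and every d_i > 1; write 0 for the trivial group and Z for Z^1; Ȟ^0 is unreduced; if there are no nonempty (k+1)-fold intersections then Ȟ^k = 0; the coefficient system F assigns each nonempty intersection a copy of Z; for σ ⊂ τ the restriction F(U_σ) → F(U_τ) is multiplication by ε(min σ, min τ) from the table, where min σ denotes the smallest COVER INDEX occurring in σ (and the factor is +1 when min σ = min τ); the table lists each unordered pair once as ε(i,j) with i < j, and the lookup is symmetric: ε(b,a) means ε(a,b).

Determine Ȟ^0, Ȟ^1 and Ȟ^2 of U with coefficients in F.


Ȟ^0(U;F) ≅ Z,  Ȟ^1(U;F) ≅ Z^2,  Ȟ^2(U;F) ≅ 0

nerve of the cover:
  U12={x7} U13={x8} U14={x3} U15={x1} U23={x6} U45={x5}
C dims 5,6; δ0: rk 4, SNF 1^4
Ȟ^0 = (5 − 4) − 0 = 1, so Ȟ^0 ≅ Z
Ȟ^1 = (6 − 0) − 4 = 2, so Ȟ^1 ≅ Z^2
Ȟ^2 = (0 − 0) − 0 = 0, so Ȟ^2 ≅ 0


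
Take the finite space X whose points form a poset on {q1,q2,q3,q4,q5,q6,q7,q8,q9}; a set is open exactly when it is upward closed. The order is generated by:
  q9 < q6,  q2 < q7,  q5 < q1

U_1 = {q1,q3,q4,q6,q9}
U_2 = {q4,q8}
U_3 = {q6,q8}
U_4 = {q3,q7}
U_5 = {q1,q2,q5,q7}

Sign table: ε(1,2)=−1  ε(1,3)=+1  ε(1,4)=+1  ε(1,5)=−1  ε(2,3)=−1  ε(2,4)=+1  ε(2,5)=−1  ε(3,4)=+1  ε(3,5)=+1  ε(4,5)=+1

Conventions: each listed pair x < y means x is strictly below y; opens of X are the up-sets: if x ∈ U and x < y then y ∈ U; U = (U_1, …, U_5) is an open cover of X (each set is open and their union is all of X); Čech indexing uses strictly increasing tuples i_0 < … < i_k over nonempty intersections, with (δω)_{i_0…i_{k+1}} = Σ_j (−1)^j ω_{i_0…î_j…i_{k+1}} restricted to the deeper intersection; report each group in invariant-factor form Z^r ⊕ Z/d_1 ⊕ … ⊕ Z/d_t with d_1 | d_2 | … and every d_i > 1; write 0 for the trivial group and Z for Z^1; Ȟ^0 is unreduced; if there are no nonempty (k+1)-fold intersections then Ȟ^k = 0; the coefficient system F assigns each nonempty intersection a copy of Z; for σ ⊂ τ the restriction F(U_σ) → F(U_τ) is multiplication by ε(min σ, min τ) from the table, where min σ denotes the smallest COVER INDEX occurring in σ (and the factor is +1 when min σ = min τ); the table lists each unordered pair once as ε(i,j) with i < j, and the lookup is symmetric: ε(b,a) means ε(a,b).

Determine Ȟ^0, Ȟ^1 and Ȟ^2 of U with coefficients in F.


nonempty overlaps:
  U12={q4} U13={q6} U14={q3} U15={q1} U23={q8} U45={q7}
C dims 5,6; δ0: rk 5, SNF 1^4·2
degree 0: 5−5−0 = 0 → Ȟ^0 ≅ 0
degree 1: 6−0−5 = 1 plus torsion [2] → Ȟ^1 ≅ Z ⊕ Z/2
degree 2: 0−0−0 = 0 → Ȟ^2 ≅ 0

Ȟ^0(U;F) ≅ 0; Ȟ^1(U;F) ≅ Z ⊕ Z/2; Ȟ^2(U;F) ≅ 0


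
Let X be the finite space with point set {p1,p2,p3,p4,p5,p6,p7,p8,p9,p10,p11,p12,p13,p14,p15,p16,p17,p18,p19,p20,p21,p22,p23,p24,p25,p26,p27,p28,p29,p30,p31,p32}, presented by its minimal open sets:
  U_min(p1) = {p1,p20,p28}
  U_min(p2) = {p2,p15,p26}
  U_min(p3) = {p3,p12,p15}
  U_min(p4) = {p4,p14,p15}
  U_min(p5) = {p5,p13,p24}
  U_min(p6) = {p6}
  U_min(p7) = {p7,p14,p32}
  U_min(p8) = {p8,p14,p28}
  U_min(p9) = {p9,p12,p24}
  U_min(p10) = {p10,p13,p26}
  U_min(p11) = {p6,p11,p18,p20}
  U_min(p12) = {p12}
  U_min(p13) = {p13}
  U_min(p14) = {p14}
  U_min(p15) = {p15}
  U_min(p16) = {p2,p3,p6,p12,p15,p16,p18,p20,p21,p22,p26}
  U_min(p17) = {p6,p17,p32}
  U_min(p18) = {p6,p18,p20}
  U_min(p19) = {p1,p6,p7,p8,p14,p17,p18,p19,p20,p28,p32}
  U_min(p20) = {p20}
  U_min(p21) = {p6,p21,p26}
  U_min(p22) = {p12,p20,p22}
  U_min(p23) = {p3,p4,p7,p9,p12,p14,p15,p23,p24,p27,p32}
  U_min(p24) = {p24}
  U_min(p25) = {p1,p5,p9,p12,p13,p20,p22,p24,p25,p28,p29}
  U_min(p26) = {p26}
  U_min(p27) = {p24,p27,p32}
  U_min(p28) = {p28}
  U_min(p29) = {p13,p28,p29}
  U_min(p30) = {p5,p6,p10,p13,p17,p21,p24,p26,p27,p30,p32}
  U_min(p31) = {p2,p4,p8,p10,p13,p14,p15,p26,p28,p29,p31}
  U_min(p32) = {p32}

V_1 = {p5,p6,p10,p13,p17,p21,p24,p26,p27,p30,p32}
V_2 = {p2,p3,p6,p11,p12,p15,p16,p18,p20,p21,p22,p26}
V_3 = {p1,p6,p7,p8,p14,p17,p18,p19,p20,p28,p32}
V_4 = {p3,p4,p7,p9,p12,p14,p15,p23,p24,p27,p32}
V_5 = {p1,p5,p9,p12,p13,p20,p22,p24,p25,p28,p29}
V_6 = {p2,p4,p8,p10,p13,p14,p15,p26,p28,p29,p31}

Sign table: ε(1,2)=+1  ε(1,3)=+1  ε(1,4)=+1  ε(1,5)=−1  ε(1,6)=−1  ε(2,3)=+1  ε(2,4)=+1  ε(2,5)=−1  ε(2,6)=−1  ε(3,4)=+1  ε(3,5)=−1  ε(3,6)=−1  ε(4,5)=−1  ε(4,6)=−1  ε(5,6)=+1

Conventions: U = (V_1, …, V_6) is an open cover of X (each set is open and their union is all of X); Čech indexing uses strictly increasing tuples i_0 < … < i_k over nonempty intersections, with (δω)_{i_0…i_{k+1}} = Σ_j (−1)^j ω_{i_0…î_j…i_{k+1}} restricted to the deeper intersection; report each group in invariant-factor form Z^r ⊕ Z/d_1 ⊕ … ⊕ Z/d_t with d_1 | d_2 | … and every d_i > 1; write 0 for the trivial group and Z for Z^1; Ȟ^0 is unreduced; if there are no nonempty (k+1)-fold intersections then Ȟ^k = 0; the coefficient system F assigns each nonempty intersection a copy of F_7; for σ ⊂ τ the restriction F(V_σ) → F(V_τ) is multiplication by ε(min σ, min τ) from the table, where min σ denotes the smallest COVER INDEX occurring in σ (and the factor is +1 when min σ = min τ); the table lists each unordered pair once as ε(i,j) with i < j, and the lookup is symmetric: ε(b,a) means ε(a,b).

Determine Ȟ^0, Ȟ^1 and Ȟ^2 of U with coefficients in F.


cover nerve:
  V12={p6,p21,p26} V13={p6,p17,p32} V14={p24,p27,p32} V15={p5,p13,p24} V16={p10,p13,p26} V23={p6,p18,p20} V24={p3,p12,p15} V25={p12,p20,p22} V26={p2,p15,p26} V34={p7,p14,p32} V35={p1,p20,p28} V36={p8,p14,p28} V45={p9,p12,p24} V46={p4,p14,p15} V56={p13,p28,p29}
  V123={p6} V126={p26} V134={p32} V145={p24} V156={p13} V235={p20} V245={p12} V246={p15} V346={p14} V356={p28}
C dims 6,15,10; δ0: rk_F7 5; δ1: rk_F7 10
Ȟ^0: (6−5)−0=1 ⇒ Z/7
Ȟ^1: (15−10)−5=0 ⇒ 0
Ȟ^2: (10−0)−10=0 ⇒ 0

Ȟ^0 = Z/7; Ȟ^1 = 0; Ȟ^2 = 0


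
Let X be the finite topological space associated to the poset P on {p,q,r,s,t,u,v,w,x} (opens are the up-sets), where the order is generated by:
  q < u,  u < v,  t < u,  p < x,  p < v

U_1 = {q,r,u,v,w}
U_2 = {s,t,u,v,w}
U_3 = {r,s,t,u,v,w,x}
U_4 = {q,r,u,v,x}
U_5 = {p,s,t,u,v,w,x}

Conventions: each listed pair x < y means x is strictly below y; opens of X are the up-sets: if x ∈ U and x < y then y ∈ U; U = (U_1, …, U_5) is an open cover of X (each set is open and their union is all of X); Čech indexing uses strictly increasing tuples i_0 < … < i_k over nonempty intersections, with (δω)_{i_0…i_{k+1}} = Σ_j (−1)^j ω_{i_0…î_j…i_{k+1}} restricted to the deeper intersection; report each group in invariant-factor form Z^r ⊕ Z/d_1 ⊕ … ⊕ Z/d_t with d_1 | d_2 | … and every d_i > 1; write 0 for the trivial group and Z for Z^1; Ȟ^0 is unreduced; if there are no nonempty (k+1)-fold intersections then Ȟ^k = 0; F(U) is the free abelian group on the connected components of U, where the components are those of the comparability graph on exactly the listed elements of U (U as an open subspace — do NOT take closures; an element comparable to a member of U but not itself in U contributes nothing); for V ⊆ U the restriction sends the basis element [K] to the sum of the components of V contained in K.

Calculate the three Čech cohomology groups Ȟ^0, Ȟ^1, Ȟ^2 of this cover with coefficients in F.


nonempty overlaps:
  U12={u,v,w} U13={r,u,v,w} U14={q,r,u,v} U15={u,v,w} U23={s,t,u,v,w} U24={u,v} U25={s,t,u,v,w} U34={r,u,v,x} U35={s,t,u,v,w,x} U45={u,v,x}
  U123={u,v,w} U124={u,v} U125={u,v,w} U134={r,u,v} U135={u,v,w} U145={u,v} U234={u,v} U235={s,t,u,v,w} U245={u,v} U345={u,v,x}
  U1234={u,v} U1235={u,v,w} U1245={u,v} U1345={u,v} U2345={u,v}
  U12345={u,v}
components per intersection:
  U1: {q,u,v} {r} {w}
  U2: {s} {t,u,v} {w}
  U3: {r} {s} {t,u,v} {w} {x}
  U4: {q,u,v} {r} {x}
  U5: {p,t,u,v,x} {s} {w}
  U12: {u,v} {w}
  U13: {r} {u,v} {w}
  U14: {q,u,v} {r}
  U15: {u,v} {w}
  U23: {s} {t,u,v} {w}
  U24: {u,v}
  U25: {s} {t,u,v} {w}
  U34: {r} {u,v} {x}
  U35: {s} {t,u,v} {w} {x}
  U45: {u,v} {x}
  U123: {u,v} {w}
  U124: {u,v}
  U125: {u,v} {w}
  U134: {r} {u,v}
  U135: {u,v} {w}
  U145: {u,v}
  U234: {u,v}
  U235: {s} {t,u,v} {w}
  U245: {u,v}
  U345: {u,v} {x}
  U1234: {u,v}
  U1235: {u,v} {w}
  U1245: {u,v}
  U1345: {u,v}
  U2345: {u,v}
  U12345: {u,v}
C dims 17,25,17,6; δ0: rk 13, SNF 1^13; δ1: rk 12, SNF 1^12; δ2: rk 5, SNF 1^5
degree 0: 17−13−0 = 4 → Ȟ^0 ≅ Z^4
degree 1: 25−12−13 = 0 → Ȟ^1 ≅ 0
degree 2: 17−5−12 = 0 → Ȟ^2 ≅ 0

Ȟ^0 = Z^4, Ȟ^1 = 0, Ȟ^2 = 0


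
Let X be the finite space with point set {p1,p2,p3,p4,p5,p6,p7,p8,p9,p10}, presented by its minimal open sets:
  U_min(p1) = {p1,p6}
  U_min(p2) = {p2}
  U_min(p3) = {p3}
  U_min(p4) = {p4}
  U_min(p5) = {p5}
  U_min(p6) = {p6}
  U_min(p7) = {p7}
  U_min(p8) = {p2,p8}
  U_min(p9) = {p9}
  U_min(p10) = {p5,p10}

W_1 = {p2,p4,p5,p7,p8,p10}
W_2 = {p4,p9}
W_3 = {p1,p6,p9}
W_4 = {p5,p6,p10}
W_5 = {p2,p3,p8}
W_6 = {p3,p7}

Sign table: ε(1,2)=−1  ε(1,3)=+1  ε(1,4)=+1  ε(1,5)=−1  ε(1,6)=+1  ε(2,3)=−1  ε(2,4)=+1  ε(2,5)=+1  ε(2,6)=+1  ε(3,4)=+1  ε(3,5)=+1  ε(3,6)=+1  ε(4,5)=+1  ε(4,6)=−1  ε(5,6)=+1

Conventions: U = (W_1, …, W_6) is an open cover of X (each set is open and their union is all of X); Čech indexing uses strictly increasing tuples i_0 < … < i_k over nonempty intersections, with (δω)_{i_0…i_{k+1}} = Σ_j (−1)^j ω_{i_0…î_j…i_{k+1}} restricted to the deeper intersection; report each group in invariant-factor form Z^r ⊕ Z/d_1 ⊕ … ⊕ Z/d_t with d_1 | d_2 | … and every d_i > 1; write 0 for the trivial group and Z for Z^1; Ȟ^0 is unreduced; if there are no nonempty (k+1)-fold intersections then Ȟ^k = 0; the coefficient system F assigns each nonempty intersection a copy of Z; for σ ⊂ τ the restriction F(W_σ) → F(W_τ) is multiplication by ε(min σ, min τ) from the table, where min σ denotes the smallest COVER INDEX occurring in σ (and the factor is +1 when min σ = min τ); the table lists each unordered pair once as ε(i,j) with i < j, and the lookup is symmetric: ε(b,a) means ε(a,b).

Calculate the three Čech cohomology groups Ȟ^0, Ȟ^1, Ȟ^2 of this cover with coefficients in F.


cover nerve:
  W12={p4} W14={p5,p10} W15={p2,p8} W16={p7} W23={p9} W34={p6} W56={p3}
C dims 6,7; δ0: rk 6, SNF 1^5·2
Ȟ^0: (6−6)−0=0 ⇒ 0
Ȟ^1: (7−0)−6=1 plus torsion [2] ⇒ Z ⊕ Z/2
Ȟ^2: (0−0)−0=0 ⇒ 0

Ȟ^0(U;F) ≅ 0,  Ȟ^1(U;F) ≅ Z ⊕ Z/2,  Ȟ^2(U;F) ≅ 0


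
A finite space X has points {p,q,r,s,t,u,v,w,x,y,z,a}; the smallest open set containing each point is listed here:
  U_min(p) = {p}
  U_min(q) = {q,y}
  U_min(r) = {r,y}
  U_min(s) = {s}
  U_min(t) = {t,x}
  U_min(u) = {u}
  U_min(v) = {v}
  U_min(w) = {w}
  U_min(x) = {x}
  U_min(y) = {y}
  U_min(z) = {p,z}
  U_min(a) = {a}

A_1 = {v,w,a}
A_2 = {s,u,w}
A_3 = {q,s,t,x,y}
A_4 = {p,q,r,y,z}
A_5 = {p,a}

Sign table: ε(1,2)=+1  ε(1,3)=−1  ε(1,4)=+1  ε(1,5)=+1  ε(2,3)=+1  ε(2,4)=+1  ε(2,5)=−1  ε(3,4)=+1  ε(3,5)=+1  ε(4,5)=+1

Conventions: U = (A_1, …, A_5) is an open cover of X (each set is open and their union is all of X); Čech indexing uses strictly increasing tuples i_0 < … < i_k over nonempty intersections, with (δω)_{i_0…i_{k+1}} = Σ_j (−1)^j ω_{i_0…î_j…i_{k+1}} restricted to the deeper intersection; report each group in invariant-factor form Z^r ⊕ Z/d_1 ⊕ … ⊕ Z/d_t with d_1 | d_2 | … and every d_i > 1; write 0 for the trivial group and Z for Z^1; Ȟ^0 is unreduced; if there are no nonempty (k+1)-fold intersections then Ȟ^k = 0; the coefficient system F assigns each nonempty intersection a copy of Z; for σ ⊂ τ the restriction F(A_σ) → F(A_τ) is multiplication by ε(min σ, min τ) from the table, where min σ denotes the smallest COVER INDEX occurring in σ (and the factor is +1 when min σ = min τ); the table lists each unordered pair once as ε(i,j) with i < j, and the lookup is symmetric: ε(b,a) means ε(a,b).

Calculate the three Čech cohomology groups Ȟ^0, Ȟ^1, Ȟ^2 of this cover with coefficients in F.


Ȟ^0 ≅ Z, Ȟ^1 ≅ Z, Ȟ^2 ≅ 0

nerve simplices:
  A12={w} A15={a} A23={s} A34={q,y} A45={p}
C dims 5,5; δ0: rk 4, SNF 1^4
degree 0: 5−4−0 = 1 → Ȟ^0 ≅ Z
degree 1: 5−0−4 = 1 → Ȟ^1 ≅ Z
degree 2: 0−0−0 = 0 → Ȟ^2 ≅ 0


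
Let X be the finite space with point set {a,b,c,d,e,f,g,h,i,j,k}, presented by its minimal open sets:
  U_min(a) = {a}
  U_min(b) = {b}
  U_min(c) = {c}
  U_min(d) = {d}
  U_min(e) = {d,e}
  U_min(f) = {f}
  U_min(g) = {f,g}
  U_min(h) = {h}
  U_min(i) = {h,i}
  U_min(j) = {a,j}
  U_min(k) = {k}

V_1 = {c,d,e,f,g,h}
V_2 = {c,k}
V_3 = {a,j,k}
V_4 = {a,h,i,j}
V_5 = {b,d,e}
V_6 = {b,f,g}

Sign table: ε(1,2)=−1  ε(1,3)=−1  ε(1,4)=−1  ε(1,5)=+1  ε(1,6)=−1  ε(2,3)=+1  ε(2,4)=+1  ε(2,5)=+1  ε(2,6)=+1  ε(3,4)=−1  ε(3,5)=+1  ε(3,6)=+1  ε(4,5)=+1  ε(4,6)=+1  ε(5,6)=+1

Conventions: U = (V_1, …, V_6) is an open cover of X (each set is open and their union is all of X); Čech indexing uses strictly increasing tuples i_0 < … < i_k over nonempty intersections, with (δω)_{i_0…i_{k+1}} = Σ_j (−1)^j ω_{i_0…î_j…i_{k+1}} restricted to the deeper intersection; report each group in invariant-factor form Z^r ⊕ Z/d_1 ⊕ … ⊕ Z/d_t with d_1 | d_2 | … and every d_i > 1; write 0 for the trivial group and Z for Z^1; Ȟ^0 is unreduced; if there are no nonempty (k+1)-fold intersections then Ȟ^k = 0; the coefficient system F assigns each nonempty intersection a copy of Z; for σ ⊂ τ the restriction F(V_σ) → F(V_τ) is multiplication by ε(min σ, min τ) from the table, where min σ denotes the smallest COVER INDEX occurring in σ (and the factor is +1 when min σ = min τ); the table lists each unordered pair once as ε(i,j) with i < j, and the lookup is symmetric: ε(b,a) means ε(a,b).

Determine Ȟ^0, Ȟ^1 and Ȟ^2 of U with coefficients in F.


cover nerve:
  V12={c} V14={h} V15={d,e} V16={f,g} V23={k} V34={a,j} V56={b}
C dims 6,7; δ0: rk 6, SNF 1^5·2
Ȟ^0: (6−6)−0=0 ⇒ 0
Ȟ^1: (7−0)−6=1 plus torsion [2] ⇒ Z ⊕ Z/2
Ȟ^2: (0−0)−0=0 ⇒ 0

Ȟ^0 = 0, Ȟ^1 = Z ⊕ Z/2, Ȟ^2 = 0


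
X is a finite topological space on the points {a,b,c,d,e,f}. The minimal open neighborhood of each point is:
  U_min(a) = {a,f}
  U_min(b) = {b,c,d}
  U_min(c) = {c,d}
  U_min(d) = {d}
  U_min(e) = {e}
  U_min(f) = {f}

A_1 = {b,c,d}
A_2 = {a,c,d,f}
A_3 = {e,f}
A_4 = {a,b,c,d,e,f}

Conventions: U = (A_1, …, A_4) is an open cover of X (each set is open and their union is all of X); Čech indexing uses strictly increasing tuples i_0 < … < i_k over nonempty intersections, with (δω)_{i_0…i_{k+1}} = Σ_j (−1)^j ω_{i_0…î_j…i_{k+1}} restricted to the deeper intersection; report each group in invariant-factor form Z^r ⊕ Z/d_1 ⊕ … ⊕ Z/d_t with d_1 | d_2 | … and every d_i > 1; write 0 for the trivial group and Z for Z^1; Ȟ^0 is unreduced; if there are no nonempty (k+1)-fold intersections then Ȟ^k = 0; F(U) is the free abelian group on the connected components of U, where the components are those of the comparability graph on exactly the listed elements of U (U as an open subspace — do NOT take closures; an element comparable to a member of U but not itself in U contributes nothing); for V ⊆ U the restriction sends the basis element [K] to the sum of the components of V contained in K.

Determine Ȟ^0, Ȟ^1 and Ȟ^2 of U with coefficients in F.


Ȟ^0 ≅ Z^3,  Ȟ^1 ≅ 0,  Ȟ^2 ≅ 0

intersection data:
  A12={c,d} A14={b,c,d} A23={f} A24={a,c,d,f} A34={e,f}
  A124={c,d} A234={f}
components per intersection:
  A1: {b,c,d}
  A2: {a,f} {c,d}
  A3: {e} {f}
  A4: {a,f} {b,c,d} {e}
  A12: {c,d}
  A14: {b,c,d}
  A23: {f}
  A24: {a,f} {c,d}
  A34: {e} {f}
  A124: {c,d}
  A234: {f}
C dims 8,7,2; δ0: rk 5, SNF 1^5; δ1: rk 2, SNF 1^2
Ȟ^0 = (8 − 5) − 0 = 3, so Ȟ^0 ≅ Z^3
Ȟ^1 = (7 − 2) − 5 = 0, so Ȟ^1 ≅ 0
Ȟ^2 = (2 − 0) − 2 = 0, so Ȟ^2 ≅ 0


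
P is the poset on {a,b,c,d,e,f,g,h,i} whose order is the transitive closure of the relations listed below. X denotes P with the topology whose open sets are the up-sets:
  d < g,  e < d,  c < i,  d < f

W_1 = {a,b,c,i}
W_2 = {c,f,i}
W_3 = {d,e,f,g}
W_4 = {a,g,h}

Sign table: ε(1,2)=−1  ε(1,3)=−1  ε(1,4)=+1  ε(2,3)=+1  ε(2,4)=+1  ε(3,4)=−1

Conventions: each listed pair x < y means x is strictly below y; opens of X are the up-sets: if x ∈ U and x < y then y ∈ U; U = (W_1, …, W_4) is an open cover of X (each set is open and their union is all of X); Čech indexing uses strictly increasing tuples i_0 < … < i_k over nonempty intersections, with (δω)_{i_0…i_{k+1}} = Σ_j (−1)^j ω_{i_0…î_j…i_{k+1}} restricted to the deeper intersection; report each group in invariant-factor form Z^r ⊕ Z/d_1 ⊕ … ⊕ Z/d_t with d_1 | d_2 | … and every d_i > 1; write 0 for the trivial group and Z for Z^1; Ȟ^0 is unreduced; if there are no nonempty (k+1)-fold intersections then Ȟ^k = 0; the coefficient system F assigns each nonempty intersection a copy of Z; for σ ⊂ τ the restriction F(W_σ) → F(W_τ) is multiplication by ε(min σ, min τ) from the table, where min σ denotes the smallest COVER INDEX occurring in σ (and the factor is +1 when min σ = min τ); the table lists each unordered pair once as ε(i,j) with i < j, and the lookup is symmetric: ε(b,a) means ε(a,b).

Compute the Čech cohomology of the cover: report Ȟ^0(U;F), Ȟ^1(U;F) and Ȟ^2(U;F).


nerve of the cover:
  W12={c,i} W14={a} W23={f} W34={g}
C dims 4,4; δ0: rk 3, SNF 1^3
Ȟ^0 = (4 − 3) − 0 = 1, so Ȟ^0 ≅ Z
Ȟ^1 = (4 − 0) − 3 = 1, so Ȟ^1 ≅ Z
Ȟ^2 = (0 − 0) − 0 = 0, so Ȟ^2 ≅ 0

Ȟ^0 ≅ Z, Ȟ^1 ≅ Z, Ȟ^2 ≅ 0


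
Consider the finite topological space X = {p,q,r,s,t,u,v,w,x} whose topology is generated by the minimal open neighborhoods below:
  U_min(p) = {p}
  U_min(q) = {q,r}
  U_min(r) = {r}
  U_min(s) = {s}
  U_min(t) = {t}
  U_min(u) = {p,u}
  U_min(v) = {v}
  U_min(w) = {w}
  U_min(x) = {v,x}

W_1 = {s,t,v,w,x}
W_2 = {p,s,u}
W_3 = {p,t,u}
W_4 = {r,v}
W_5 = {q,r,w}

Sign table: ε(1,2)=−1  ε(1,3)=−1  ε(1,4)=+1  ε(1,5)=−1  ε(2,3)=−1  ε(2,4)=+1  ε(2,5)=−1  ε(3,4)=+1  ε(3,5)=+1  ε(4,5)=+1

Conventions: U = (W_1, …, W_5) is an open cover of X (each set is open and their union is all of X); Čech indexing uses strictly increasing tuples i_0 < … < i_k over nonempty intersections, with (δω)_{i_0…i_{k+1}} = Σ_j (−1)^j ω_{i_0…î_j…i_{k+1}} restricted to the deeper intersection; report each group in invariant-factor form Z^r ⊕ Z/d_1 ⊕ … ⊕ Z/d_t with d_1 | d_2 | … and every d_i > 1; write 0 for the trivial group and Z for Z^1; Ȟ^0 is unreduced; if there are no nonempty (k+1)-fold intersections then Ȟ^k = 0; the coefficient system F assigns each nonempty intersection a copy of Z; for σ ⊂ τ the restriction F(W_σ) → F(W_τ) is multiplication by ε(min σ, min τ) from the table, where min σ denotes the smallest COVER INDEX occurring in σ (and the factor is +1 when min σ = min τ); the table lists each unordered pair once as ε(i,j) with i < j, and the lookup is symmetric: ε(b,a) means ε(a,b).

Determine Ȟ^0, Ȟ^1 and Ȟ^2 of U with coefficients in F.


cover nerve:
  W12={s} W13={t} W14={v} W15={w} W23={p,u} W45={r}
C dims 5,6; δ0: rk 5, SNF 1^4·2
Ȟ^0: (5−5)−0=0 ⇒ 0
Ȟ^1: (6−0)−5=1 plus torsion [2] ⇒ Z ⊕ Z/2
Ȟ^2: (0−0)−0=0 ⇒ 0

Ȟ^0 ≅ 0; Ȟ^1 ≅ Z ⊕ Z/2; Ȟ^2 ≅ 0


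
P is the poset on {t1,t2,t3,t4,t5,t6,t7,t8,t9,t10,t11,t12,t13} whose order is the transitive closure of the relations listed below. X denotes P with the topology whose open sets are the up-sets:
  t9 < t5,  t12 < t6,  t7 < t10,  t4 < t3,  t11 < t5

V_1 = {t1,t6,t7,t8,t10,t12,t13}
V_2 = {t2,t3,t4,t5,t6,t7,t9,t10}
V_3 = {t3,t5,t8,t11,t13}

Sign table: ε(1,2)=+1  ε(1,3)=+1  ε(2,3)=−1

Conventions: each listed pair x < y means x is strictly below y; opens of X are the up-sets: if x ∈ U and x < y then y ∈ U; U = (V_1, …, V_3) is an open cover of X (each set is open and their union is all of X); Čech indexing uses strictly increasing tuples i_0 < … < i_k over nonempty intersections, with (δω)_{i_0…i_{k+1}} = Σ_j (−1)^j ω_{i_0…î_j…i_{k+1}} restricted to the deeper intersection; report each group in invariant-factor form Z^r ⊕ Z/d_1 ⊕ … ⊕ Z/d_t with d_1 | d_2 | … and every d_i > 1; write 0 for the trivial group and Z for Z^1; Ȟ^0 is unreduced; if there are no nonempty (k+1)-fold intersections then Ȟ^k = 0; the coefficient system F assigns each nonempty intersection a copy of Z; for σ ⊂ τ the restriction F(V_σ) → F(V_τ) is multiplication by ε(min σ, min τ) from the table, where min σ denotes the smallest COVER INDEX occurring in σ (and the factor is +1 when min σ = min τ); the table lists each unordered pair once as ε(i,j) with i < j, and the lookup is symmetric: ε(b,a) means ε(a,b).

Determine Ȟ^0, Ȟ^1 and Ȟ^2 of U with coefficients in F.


Ȟ^0(U;F) ≅ 0, Ȟ^1(U;F) ≅ Z/2 and Ȟ^2(U;F) ≅ 0

cover nerve:
  V12={t6,t7,t10} V13={t8,t13} V23={t3,t5}
C dims 3,3; δ0: rk 3, SNF 1^2·2
Ȟ^0: (3−3)−0=0 ⇒ 0
Ȟ^1: (3−0)−3=0 plus torsion [2] ⇒ Z/2
Ȟ^2: (0−0)−0=0 ⇒ 0


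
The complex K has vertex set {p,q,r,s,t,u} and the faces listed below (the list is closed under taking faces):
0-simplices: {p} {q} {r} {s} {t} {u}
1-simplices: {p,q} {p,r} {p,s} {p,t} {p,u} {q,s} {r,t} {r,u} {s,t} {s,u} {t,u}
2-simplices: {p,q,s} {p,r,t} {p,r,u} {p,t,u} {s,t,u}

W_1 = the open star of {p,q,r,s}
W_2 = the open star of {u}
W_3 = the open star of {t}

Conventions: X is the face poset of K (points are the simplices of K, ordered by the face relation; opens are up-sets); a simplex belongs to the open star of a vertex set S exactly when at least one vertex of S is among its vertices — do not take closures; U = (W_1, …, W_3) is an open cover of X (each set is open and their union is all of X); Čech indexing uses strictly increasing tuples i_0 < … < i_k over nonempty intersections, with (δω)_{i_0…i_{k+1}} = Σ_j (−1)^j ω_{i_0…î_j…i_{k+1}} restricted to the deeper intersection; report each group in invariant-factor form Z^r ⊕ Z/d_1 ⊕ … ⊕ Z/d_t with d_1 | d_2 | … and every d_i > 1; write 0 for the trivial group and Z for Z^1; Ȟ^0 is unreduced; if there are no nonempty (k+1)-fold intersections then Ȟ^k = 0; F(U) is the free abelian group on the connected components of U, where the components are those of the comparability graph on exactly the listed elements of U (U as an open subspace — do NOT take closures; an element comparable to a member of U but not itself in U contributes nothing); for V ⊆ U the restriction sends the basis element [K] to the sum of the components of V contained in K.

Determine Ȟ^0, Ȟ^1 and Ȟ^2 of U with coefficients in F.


nerve simplices:
  W1={{p},{q},{r},{s},{p,q},{p,r},{p,s},{p,t},{p,u},{q,s},{r,t},{r,u},{s,t},{s,u},{p,q,s},{p,r,t},{p,r,u},{p,t,u},{s,t,u}} W2={{u},{p,u},{r,u},{s,u},{t,u},{p,r,u},{p,t,u},{s,t,u}} W3={{t},{p,t},{r,t},{s,t},{t,u},{p,r,t},{p,t,u},{s,t,u}}
  W12={{p,u},{r,u},{s,u},{p,r,u},{p,t,u},{s,t,u}} W13={{p,t},{r,t},{s,t},{p,r,t},{p,t,u},{s,t,u}} W23={{t,u},{p,t,u},{s,t,u}}
  W123={{p,t,u},{s,t,u}}
components per intersection:
  W1: {{p},{q},{r},{s},{p,q},{p,r},{p,s},{p,t},{p,u},{q,s},{r,t},{r,u},{s,t},{s,u},{p,q,s},{p,r,t},{p,r,u},{p,t,u},{s,t,u}}
  W2: {{u},{p,u},{r,u},{s,u},{t,u},{p,r,u},{p,t,u},{s,t,u}}
  W3: {{t},{p,t},{r,t},{s,t},{t,u},{p,r,t},{p,t,u},{s,t,u}}
  W12: {{p,u},{r,u},{p,r,u},{p,t,u}} {{s,u},{s,t,u}}
  W13: {{p,t},{r,t},{p,r,t},{p,t,u}} {{s,t},{s,t,u}}
  W23: {{t,u},{p,t,u},{s,t,u}}
  W123: {{p,t,u}} {{s,t,u}}
C dims 3,5,2; δ0: rk 2, SNF 1^2; δ1: rk 2, SNF 1^2
degree 0: 3−2−0 = 1 → Ȟ^0 ≅ Z
degree 1: 5−2−2 = 1 → Ȟ^1 ≅ Z
degree 2: 2−0−2 = 0 → Ȟ^2 ≅ 0

Ȟ^0(U;F) ≅ Z,  Ȟ^1(U;F) ≅ Z,  Ȟ^2(U;F) ≅ 0


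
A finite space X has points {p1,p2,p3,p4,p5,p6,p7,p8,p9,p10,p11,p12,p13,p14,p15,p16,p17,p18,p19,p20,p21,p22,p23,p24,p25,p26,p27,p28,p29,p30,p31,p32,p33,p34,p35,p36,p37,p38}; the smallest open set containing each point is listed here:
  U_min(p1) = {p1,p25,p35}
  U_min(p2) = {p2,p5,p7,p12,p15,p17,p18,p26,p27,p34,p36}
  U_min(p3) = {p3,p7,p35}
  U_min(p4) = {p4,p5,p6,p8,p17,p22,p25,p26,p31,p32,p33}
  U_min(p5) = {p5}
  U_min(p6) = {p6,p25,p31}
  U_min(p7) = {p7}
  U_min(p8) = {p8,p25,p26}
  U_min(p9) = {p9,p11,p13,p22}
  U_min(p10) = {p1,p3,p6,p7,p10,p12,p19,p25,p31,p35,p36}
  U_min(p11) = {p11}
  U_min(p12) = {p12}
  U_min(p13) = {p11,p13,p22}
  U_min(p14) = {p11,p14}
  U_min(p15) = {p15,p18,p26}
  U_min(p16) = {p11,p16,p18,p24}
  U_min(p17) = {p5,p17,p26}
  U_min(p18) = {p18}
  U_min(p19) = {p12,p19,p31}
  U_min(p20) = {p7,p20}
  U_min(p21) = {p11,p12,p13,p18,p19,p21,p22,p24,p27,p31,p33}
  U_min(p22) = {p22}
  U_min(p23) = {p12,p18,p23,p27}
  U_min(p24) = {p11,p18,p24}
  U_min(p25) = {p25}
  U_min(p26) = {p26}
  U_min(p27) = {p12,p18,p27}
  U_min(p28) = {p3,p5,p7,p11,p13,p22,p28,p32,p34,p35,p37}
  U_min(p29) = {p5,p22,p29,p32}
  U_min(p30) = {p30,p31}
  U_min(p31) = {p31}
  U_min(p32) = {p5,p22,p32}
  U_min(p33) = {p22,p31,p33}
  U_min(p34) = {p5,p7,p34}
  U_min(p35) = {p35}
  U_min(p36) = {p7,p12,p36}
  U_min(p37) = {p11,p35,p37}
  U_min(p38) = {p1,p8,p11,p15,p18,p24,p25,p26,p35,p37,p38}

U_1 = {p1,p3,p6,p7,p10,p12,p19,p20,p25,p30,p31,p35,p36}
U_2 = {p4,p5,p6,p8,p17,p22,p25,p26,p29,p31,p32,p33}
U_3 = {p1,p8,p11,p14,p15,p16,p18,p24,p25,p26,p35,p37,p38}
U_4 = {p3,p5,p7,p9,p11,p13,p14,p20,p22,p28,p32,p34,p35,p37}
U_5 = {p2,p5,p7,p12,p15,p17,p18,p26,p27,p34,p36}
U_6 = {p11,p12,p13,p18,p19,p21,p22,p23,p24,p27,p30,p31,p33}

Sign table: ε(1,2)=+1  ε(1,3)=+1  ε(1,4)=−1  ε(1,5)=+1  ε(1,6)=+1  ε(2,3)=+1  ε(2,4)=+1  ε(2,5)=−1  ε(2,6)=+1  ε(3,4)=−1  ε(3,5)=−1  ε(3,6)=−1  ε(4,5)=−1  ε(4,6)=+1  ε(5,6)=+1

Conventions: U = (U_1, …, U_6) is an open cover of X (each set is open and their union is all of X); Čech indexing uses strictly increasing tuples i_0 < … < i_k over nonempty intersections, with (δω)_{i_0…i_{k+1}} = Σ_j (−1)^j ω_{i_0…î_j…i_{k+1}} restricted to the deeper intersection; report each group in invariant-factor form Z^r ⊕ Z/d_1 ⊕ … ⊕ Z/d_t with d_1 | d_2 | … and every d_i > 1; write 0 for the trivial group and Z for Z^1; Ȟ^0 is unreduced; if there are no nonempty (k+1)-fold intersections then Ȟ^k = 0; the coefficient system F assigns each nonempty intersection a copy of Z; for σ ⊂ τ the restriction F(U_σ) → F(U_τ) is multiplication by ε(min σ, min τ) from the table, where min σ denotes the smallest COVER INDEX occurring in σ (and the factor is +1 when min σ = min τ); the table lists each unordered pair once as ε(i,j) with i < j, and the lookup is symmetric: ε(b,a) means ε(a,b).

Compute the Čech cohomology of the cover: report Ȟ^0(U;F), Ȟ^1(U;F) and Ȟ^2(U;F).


Ȟ^0 = 0; Ȟ^1 = Z/2; Ȟ^2 = Z

cover nerve:
  U12={p6,p25,p31} U13={p1,p25,p35} U14={p3,p7,p20,p35} U15={p7,p12,p36} U16={p12,p19,p30,p31} U23={p8,p25,p26} U24={p5,p22,p32} U25={p5,p17,p26} U26={p22,p31,p33} U34={p11,p14,p35,p37} U35={p15,p18,p26} U36={p11,p18,p24} U45={p5,p7,p34} U46={p11,p13,p22} U56={p12,p18,p27}
  U123={p25} U126={p31} U134={p35} U145={p7} U156={p12} U235={p26} U245={p5} U246={p22} U346={p11} U356={p18}
C dims 6,15,10; δ0: rk 6, SNF 1^5·2; δ1: rk 9, SNF 1^9
Ȟ^0: (6−6)−0=0 ⇒ 0
Ȟ^1: (15−9)−6=0 plus torsion [2] ⇒ Z/2
Ȟ^2: (10−0)−9=1 ⇒ Z
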